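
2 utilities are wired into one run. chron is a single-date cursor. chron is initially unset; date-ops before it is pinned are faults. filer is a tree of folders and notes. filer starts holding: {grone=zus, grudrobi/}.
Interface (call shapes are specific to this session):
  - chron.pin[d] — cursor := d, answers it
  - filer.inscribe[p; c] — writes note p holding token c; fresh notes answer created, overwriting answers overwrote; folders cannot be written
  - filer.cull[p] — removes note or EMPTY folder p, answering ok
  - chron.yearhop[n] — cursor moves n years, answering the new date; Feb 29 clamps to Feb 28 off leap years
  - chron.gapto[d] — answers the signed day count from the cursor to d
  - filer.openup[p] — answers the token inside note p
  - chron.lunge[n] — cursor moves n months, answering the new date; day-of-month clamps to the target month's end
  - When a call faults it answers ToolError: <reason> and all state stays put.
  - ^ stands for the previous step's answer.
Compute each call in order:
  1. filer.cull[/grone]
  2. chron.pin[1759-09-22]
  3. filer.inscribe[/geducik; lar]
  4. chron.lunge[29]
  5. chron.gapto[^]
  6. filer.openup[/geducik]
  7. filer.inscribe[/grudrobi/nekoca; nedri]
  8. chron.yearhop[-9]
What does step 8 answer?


Answer: 1753-02-22

Derivation:
-> cull(/grone)
<- ok
-> pin(1759-09-22)
<- 1759-09-22
-> inscribe(/geducik, lar)
<- created
-> lunge(29)
<- 1762-02-22
-> gapto(^)
<- 0
-> openup(/geducik)
<- lar
-> inscribe(/grudrobi/nekoca, nedri)
<- created
-> yearhop(-9)
<- 1753-02-22


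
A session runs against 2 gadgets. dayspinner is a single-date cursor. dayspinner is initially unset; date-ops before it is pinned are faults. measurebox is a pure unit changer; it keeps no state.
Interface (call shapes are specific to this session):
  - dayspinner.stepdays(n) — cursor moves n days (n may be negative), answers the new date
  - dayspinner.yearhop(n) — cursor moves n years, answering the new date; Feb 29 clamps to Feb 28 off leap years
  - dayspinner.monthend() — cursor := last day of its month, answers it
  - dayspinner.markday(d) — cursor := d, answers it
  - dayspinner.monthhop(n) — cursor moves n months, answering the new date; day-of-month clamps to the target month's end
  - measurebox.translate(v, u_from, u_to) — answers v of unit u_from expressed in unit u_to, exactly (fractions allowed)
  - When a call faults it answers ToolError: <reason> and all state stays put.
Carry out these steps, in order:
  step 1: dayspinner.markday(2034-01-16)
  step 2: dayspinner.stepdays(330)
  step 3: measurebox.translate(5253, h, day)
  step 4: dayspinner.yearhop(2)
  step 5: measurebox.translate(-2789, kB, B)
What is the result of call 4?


Answer: 2036-12-12

Derivation:
Act: markday[d='2034-01-16']
Obs: 2034-01-16
Act: stepdays[n='330']
Obs: 2034-12-12
Act: translate[v='5253'; u_from='h'; u_to='day']
Obs: 1751/8
Act: yearhop[n='2']
Obs: 2036-12-12
Act: translate[v='-2789'; u_from='kB'; u_to='B']
Obs: -2789000


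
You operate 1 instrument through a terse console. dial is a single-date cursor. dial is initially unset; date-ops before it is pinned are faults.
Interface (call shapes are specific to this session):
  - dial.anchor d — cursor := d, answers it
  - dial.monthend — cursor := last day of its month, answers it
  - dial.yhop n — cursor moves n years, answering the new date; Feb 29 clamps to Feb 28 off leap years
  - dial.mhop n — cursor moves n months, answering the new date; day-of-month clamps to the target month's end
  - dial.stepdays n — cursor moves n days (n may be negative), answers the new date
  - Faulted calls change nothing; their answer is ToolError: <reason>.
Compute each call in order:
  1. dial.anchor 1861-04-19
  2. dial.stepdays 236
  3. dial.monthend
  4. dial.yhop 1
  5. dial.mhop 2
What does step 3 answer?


Calling dial.anchor(d→1861-04-19): 1861-04-19.
I call dial.stepdays(n→236), — result: 1861-12-11.
Using dial.monthend(), → 1861-12-31.
I run dial.yhop(n→1), and get 1862-12-31.
I use dial.mhop(n→2): 1863-02-28.

Answer: 1861-12-31


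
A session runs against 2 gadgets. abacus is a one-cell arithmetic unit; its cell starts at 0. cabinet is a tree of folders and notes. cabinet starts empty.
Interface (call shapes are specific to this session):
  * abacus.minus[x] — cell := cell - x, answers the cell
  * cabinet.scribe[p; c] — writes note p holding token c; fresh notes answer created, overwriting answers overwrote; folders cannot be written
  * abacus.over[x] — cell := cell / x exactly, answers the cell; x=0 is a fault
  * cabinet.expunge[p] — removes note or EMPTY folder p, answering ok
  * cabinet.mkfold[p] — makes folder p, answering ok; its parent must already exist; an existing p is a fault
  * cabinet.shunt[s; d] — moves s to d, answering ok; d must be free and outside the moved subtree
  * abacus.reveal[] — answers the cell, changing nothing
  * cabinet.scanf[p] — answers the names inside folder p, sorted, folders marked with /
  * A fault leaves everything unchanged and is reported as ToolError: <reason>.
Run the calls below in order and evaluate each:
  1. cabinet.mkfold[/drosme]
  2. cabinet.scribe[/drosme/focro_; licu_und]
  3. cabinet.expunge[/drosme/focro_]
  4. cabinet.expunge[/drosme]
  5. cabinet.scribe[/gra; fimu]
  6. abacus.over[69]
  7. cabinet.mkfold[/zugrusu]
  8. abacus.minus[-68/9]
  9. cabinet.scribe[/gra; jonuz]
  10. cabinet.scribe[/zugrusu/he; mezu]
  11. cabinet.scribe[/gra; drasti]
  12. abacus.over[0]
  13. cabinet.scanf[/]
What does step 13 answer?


>> cabinet.mkfold(/drosme)
<< ok
>> cabinet.scribe(/drosme/focro_, licu_und)
<< created
>> cabinet.expunge(/drosme/focro_)
<< ok
>> cabinet.expunge(/drosme)
<< ok
>> cabinet.scribe(/gra, fimu)
<< created
>> abacus.over(69)
<< 0
>> cabinet.mkfold(/zugrusu)
<< ok
>> abacus.minus(-68/9)
<< 68/9
>> cabinet.scribe(/gra, jonuz)
<< overwrote
>> cabinet.scribe(/zugrusu/he, mezu)
<< created
>> cabinet.scribe(/gra, drasti)
<< overwrote
>> abacus.over(0)
<< ToolError: division by zero
>> cabinet.scanf(/)
<< [gra, zugrusu/]

Answer: [gra, zugrusu/]


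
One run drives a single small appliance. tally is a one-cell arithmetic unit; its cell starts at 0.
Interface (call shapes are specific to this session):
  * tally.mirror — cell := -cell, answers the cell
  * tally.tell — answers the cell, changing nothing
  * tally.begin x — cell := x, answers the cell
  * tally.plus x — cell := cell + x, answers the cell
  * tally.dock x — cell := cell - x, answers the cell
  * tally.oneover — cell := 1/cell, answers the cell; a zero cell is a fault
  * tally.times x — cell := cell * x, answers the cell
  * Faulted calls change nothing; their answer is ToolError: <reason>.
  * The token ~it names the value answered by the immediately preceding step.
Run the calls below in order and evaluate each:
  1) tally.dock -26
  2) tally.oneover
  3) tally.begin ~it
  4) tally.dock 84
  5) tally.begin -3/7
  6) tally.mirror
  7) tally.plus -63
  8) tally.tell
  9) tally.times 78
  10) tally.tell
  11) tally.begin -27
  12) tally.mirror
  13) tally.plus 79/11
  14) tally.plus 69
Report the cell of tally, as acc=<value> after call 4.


>>> dock x='-26'
:: 26
>>> oneover
:: 1/26
>>> begin x='~it'
:: 1/26
>>> dock x='84'
:: -2183/26
>>> begin x='-3/7'
:: -3/7
>>> mirror
:: 3/7
>>> plus x='-63'
:: -438/7
>>> tell
:: -438/7
>>> times x='78'
:: -34164/7
>>> tell
:: -34164/7
>>> begin x='-27'
:: -27
>>> mirror
:: 27
>>> plus x='79/11'
:: 376/11
>>> plus x='69'
:: 1135/11

Answer: acc=-2183/26


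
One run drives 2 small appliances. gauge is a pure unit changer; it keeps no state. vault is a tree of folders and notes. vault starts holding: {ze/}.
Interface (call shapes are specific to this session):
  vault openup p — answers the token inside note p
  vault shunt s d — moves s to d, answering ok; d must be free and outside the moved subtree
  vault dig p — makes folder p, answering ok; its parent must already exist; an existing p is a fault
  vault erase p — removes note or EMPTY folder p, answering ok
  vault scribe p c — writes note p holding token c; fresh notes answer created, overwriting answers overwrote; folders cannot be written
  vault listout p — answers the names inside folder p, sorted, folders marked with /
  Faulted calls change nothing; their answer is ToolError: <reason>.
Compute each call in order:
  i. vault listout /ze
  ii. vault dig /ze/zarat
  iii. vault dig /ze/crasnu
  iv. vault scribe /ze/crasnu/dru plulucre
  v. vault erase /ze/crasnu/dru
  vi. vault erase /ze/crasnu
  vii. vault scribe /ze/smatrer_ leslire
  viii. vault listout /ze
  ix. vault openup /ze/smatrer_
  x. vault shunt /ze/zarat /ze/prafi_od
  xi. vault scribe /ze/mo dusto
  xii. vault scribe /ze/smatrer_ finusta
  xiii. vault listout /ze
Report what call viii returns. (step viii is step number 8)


Answer: [smatrer_, zarat/]

Derivation:
Calling vault listout on p→/ze, — result: [].
Then vault dig on p→/ze/zarat: ok.
Calling vault dig on p→/ze/crasnu, giving ok.
I use vault scribe on p→/ze/crasnu/dru, c→plulucre, yielding created.
Invoking vault erase on p→/ze/crasnu/dru, which returns ok.
Next I call vault erase on p→/ze/crasnu: ok.
Then vault scribe on p→/ze/smatrer_, c→leslire, which returns created.
I run vault listout on p→/ze, giving [smatrer_, zarat/].
I invoke vault openup on p→/ze/smatrer_, giving leslire.
Using vault shunt on s→/ze/zarat, d→/ze/prafi_od, and get ok.
I use vault scribe on p→/ze/mo, c→dusto, which returns created.
Using vault scribe on p→/ze/smatrer_, c→finusta, and get overwrote.
I try vault listout on p→/ze, which returns [mo, prafi_od/, smatrer_].


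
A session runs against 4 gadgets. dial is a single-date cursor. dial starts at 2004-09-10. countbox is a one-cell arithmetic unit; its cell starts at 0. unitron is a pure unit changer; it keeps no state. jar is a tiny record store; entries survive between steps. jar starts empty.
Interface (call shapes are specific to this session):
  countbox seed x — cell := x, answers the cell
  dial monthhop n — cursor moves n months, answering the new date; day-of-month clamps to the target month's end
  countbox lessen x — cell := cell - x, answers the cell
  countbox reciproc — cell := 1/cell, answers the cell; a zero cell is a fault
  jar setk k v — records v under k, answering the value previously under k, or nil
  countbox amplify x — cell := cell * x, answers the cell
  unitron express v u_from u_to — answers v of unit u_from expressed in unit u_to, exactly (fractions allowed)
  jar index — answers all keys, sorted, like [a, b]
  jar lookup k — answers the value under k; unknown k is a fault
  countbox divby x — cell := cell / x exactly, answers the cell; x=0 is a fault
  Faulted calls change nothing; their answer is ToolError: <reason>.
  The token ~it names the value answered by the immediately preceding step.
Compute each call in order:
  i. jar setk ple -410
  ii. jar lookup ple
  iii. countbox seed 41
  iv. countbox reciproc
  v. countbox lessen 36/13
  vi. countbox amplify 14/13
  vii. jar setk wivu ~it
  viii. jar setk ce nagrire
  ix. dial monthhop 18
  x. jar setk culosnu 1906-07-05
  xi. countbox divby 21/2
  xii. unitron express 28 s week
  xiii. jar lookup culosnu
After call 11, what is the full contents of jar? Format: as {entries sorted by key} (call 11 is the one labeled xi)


Answer: {ce=nagrire, culosnu=1906-07-05, ple=-410, wivu=-20482/6929}

Derivation:
Step: jar setk[ple; -410]
Result: nil
Step: jar lookup[ple]
Result: -410
Step: countbox seed[41]
Result: 41
Step: countbox reciproc[]
Result: 1/41
Step: countbox lessen[36/13]
Result: -1463/533
Step: countbox amplify[14/13]
Result: -20482/6929
Step: jar setk[wivu; ~it]
Result: nil
Step: jar setk[ce; nagrire]
Result: nil
Step: dial monthhop[18]
Result: 2006-03-10
Step: jar setk[culosnu; 1906-07-05]
Result: nil
Step: countbox divby[21/2]
Result: -5852/20787
Step: unitron express[28; s; week]
Result: 1/21600
Step: jar lookup[culosnu]
Result: 1906-07-05


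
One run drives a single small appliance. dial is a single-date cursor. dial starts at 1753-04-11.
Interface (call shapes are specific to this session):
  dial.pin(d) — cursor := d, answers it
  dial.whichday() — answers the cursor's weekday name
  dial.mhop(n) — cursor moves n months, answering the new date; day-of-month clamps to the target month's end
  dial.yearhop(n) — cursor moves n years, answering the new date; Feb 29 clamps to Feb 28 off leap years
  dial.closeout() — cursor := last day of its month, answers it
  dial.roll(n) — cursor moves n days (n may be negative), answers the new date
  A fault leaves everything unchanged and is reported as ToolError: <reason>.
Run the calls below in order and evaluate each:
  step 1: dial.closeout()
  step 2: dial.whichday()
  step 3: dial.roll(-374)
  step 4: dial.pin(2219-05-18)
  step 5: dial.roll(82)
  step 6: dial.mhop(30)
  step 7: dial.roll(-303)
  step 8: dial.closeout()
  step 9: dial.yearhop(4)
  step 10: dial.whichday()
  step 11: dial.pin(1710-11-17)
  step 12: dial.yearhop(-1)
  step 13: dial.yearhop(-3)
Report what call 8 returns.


Answer: 2221-04-30

Derivation:
>>> closeout
= 1753-04-30
>>> whichday
= Monday
>>> roll -374
= 1752-04-21
>>> pin 2219-05-18
= 2219-05-18
>>> roll 82
= 2219-08-08
>>> mhop 30
= 2222-02-08
>>> roll -303
= 2221-04-11
>>> closeout
= 2221-04-30
>>> yearhop 4
= 2225-04-30
>>> whichday
= Saturday
>>> pin 1710-11-17
= 1710-11-17
>>> yearhop -1
= 1709-11-17
>>> yearhop -3
= 1706-11-17


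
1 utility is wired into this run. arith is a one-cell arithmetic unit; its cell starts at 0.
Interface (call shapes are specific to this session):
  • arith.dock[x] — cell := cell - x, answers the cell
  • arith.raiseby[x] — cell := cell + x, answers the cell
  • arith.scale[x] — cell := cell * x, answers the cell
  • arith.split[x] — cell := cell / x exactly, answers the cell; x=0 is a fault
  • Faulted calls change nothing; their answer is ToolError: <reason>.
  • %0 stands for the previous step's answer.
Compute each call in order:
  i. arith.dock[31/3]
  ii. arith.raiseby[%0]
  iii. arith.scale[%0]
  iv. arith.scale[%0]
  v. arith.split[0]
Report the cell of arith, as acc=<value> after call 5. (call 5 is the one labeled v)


Answer: acc=14776336/81

Derivation:
-> arith.dock(x→31/3)
<- -31/3
-> arith.raiseby(x→%0)
<- -62/3
-> arith.scale(x→%0)
<- 3844/9
-> arith.scale(x→%0)
<- 14776336/81
-> arith.split(x→0)
<- ToolError: division by zero


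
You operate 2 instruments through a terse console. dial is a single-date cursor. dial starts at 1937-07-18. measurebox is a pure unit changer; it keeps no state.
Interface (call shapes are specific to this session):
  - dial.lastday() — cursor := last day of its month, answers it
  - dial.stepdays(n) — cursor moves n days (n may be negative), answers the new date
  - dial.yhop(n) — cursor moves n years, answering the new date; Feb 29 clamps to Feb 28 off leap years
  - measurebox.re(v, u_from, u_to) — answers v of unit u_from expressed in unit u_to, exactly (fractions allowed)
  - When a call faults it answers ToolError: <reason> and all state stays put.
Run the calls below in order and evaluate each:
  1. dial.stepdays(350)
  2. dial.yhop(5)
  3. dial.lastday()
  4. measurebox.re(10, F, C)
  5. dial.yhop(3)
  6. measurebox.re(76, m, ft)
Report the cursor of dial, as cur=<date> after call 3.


==> stepdays(350)
<== 1938-07-03
==> yhop(5)
<== 1943-07-03
==> lastday()
<== 1943-07-31
==> re(10, F, C)
<== -110/9
==> yhop(3)
<== 1946-07-31
==> re(76, m, ft)
<== 95000/381

Answer: cur=1943-07-31


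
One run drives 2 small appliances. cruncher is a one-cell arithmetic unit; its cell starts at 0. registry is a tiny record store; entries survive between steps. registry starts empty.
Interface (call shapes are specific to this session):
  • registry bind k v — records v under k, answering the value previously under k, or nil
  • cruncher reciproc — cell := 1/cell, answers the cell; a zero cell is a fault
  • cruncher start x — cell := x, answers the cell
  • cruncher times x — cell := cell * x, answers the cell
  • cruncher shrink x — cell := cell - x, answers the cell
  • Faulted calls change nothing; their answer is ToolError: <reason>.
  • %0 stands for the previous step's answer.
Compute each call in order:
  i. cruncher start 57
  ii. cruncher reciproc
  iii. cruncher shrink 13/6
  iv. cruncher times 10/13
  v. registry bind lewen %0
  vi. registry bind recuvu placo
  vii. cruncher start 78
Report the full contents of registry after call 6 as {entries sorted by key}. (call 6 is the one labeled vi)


Answer: {lewen=-1225/741, recuvu=placo}

Derivation:
I invoke cruncher start on x→57, which returns 57.
I use cruncher reciproc, and get 1/57.
Calling cruncher shrink on x→13/6, → -245/114.
I run cruncher times on x→10/13, and see -1225/741.
I try registry bind on k→lewen, v→%0, → nil.
I try registry bind on k→recuvu, v→placo, giving nil.
I call cruncher start on x→78, — result: 78.


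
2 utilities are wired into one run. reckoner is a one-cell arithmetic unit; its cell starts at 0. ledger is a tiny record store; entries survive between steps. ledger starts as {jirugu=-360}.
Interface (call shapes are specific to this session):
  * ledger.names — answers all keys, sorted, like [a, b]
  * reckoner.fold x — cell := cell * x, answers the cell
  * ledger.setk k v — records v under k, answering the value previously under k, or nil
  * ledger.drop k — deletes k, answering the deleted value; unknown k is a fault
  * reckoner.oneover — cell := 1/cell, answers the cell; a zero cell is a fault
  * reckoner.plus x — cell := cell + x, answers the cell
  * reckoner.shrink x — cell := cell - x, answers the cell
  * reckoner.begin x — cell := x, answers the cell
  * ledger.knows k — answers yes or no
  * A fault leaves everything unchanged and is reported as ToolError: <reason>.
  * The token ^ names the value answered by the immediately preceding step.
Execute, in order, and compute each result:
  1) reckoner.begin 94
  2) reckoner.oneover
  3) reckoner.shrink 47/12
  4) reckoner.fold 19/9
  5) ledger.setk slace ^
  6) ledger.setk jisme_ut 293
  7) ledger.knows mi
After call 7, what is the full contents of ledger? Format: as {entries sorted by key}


>> reckoner.begin(x=94)
<< 94
>> reckoner.oneover()
<< 1/94
>> reckoner.shrink(x=47/12)
<< -2203/564
>> reckoner.fold(x=19/9)
<< -41857/5076
>> ledger.setk(k=slace, v=^)
<< nil
>> ledger.setk(k=jisme_ut, v=293)
<< nil
>> ledger.knows(k=mi)
<< no

Answer: {jirugu=-360, jisme_ut=293, slace=-41857/5076}


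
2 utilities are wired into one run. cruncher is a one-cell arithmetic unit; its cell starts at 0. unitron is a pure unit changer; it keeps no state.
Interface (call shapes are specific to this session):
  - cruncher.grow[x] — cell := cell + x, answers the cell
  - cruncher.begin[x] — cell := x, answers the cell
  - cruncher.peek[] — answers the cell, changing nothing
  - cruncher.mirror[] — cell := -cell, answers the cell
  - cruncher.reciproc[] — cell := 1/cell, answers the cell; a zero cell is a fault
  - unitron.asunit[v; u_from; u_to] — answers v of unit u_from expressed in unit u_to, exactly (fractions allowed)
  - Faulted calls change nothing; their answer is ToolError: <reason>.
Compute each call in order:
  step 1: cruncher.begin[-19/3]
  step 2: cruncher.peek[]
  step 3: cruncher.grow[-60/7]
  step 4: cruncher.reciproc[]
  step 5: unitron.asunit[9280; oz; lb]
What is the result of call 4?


Answer: -21/313

Derivation:
Act: cruncher.begin[x: -19/3]
Obs: -19/3
Act: cruncher.peek[]
Obs: -19/3
Act: cruncher.grow[x: -60/7]
Obs: -313/21
Act: cruncher.reciproc[]
Obs: -21/313
Act: unitron.asunit[v: 9280; u_from: oz; u_to: lb]
Obs: 580


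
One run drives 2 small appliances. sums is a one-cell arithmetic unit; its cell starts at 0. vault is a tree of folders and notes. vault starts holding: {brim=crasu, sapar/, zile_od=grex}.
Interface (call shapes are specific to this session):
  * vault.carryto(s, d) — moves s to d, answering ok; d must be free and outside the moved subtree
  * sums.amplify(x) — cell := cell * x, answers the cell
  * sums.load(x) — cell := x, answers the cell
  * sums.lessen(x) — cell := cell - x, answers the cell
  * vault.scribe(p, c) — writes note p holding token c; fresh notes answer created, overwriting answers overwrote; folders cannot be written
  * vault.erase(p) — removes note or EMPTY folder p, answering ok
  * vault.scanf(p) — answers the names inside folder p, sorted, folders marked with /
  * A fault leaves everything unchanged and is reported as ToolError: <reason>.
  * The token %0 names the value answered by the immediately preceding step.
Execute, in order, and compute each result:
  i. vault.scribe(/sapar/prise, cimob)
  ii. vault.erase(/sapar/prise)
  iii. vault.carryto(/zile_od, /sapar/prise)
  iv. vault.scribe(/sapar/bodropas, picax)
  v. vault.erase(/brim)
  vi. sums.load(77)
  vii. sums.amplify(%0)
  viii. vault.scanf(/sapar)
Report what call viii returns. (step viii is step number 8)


Answer: [bodropas, prise]

Derivation:
~$ vault.scribe p=/sapar/prise c=cimob
[out] created
~$ vault.erase p=/sapar/prise
[out] ok
~$ vault.carryto s=/zile_od d=/sapar/prise
[out] ok
~$ vault.scribe p=/sapar/bodropas c=picax
[out] created
~$ vault.erase p=/brim
[out] ok
~$ sums.load x=77
[out] 77
~$ sums.amplify x=%0
[out] 5929
~$ vault.scanf p=/sapar
[out] [bodropas, prise]


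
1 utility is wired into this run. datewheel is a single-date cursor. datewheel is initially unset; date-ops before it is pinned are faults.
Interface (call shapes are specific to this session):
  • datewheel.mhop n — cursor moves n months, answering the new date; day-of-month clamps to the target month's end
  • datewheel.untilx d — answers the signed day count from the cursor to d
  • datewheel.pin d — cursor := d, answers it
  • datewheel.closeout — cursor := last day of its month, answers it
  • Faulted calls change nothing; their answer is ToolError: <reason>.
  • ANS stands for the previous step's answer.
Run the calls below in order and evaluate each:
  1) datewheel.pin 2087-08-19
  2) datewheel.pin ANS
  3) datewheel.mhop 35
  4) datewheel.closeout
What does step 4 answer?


! pin(d→2087-08-19) == 2087-08-19
! pin(d→ANS) == 2087-08-19
! mhop(n→35) == 2090-07-19
! closeout() == 2090-07-31

Answer: 2090-07-31


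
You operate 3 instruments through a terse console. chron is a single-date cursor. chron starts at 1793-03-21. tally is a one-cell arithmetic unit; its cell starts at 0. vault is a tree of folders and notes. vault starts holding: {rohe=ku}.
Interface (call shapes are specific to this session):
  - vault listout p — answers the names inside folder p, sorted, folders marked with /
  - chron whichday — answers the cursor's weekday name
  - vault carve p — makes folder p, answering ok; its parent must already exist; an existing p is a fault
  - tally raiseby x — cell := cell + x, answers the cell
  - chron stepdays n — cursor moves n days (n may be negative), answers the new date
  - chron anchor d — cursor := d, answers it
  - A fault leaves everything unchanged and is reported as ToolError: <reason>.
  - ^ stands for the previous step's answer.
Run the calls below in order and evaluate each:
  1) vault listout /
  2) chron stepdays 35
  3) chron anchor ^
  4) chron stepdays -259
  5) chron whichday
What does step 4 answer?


Do: vault listout[p='/']
See: [rohe]
Do: chron stepdays[n='35']
See: 1793-04-25
Do: chron anchor[d='^']
See: 1793-04-25
Do: chron stepdays[n='-259']
See: 1792-08-09
Do: chron whichday[]
See: Thursday

Answer: 1792-08-09


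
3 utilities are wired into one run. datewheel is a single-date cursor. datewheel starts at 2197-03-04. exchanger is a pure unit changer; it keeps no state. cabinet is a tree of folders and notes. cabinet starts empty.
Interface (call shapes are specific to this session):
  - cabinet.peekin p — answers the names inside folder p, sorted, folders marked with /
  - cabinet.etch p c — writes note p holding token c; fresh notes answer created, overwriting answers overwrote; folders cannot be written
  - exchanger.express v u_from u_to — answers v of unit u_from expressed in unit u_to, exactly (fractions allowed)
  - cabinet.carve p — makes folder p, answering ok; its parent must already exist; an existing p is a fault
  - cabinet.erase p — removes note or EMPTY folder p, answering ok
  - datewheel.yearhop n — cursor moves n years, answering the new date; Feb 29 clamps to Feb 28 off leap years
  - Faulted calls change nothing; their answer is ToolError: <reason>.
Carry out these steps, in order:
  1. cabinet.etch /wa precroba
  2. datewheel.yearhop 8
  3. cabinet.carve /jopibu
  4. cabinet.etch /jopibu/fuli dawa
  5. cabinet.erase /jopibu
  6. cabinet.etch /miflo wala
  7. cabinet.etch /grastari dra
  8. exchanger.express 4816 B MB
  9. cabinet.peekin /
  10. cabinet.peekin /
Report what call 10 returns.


[in] etch p: /wa c: precroba
= created
[in] yearhop n: 8
= 2205-03-04
[in] carve p: /jopibu
= ok
[in] etch p: /jopibu/fuli c: dawa
= created
[in] erase p: /jopibu
= ToolError: not empty
[in] etch p: /miflo c: wala
= created
[in] etch p: /grastari c: dra
= created
[in] express v: 4816 u_from: B u_to: MB
= 301/62500
[in] peekin p: /
= [grastari, jopibu/, miflo, wa]
[in] peekin p: /
= [grastari, jopibu/, miflo, wa]

Answer: [grastari, jopibu/, miflo, wa]


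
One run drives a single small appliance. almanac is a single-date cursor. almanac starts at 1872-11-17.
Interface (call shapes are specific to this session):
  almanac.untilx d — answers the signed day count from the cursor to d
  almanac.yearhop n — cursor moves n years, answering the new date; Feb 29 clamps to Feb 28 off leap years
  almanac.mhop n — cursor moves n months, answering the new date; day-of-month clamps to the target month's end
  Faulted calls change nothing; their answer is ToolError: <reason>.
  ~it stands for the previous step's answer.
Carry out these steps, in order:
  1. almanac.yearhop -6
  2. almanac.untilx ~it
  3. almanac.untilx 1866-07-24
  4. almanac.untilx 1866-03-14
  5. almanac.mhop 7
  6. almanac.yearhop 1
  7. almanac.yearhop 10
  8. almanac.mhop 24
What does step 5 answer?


> almanac.yearhop n=-6
= 1866-11-17
> almanac.untilx d=~it
= 0
> almanac.untilx d=1866-07-24
= -116
> almanac.untilx d=1866-03-14
= -248
> almanac.mhop n=7
= 1867-06-17
> almanac.yearhop n=1
= 1868-06-17
> almanac.yearhop n=10
= 1878-06-17
> almanac.mhop n=24
= 1880-06-17

Answer: 1867-06-17


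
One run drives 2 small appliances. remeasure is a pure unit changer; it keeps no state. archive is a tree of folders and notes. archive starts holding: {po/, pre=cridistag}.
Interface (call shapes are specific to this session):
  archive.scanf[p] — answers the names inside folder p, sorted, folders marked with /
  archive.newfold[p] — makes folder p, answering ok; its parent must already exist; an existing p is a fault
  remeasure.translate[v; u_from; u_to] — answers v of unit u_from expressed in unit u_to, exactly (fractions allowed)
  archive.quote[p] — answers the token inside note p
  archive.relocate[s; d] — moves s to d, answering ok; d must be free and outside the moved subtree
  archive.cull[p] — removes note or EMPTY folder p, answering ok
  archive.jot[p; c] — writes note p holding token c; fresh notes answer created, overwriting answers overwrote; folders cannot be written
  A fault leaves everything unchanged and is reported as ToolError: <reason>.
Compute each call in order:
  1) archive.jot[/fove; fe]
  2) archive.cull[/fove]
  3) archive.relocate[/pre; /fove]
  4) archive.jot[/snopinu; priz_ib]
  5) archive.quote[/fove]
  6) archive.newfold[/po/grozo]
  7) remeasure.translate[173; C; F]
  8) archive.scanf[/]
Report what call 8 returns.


-- jot(p→/fove, c→fe) == created
-- cull(p→/fove) == ok
-- relocate(s→/pre, d→/fove) == ok
-- jot(p→/snopinu, c→priz_ib) == created
-- quote(p→/fove) == cridistag
-- newfold(p→/po/grozo) == ok
-- translate(v→173, u_from→C, u_to→F) == 1717/5
-- scanf(p→/) == [fove, po/, snopinu]

Answer: [fove, po/, snopinu]


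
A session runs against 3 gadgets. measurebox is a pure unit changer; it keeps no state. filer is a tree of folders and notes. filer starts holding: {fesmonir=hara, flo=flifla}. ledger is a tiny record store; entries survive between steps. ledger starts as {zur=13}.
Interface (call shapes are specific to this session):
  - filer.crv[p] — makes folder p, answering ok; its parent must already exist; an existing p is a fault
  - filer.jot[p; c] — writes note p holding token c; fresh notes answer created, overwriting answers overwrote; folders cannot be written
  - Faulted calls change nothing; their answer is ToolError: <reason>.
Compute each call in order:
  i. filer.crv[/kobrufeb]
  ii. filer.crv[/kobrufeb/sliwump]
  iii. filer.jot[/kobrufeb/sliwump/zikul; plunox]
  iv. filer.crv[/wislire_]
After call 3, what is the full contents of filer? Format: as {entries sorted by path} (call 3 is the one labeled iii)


! 1. filer.crv(p=/kobrufeb) -> ok
! 2. filer.crv(p=/kobrufeb/sliwump) -> ok
! 3. filer.jot(p=/kobrufeb/sliwump/zikul, c=plunox) -> created
! 4. filer.crv(p=/wislire_) -> ok

Answer: {fesmonir=hara, flo=flifla, kobrufeb/, kobrufeb/sliwump/, kobrufeb/sliwump/zikul=plunox}


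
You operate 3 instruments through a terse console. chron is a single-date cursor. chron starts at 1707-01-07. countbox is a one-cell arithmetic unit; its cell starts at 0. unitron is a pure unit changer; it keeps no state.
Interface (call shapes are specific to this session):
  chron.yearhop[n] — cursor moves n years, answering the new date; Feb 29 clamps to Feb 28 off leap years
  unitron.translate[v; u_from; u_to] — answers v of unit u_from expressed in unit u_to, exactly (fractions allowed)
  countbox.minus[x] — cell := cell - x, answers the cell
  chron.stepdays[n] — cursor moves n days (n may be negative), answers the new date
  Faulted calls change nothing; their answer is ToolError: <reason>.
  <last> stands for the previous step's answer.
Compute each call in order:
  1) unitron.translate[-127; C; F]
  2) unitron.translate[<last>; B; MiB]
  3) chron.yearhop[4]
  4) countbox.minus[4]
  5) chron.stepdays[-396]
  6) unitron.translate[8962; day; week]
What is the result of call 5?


Answer: 1709-12-07

Derivation:
-> translate(-127, C, F)
<- -983/5
-> translate(<last>, B, MiB)
<- -983/5242880
-> yearhop(4)
<- 1711-01-07
-> minus(4)
<- -4
-> stepdays(-396)
<- 1709-12-07
-> translate(8962, day, week)
<- 8962/7


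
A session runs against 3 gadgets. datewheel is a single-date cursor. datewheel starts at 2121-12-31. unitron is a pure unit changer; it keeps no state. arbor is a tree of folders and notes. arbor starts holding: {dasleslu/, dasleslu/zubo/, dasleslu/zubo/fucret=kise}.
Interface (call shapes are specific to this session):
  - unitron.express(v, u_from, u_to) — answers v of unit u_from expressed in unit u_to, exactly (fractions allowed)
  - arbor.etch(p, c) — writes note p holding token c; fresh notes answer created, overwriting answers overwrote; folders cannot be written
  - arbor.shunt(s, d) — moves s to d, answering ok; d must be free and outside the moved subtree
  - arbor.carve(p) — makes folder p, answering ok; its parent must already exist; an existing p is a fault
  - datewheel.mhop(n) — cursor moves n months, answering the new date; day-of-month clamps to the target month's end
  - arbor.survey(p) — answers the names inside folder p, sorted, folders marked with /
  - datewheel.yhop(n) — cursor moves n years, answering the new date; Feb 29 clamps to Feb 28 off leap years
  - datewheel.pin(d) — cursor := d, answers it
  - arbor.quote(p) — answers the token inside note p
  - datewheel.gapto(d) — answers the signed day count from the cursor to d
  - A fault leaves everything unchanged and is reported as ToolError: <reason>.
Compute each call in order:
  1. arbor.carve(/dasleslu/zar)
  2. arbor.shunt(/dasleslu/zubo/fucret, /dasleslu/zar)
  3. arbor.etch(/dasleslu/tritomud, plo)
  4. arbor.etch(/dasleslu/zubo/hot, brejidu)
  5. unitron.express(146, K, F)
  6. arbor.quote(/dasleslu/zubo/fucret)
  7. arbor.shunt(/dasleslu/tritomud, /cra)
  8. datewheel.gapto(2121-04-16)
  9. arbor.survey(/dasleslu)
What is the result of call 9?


CALL arbor.carve[/dasleslu/zar]
RET  ok
CALL arbor.shunt[/dasleslu/zubo/fucret; /dasleslu/zar]
RET  ToolError: exists
CALL arbor.etch[/dasleslu/tritomud; plo]
RET  created
CALL arbor.etch[/dasleslu/zubo/hot; brejidu]
RET  created
CALL unitron.express[146; K; F]
RET  -19687/100
CALL arbor.quote[/dasleslu/zubo/fucret]
RET  kise
CALL arbor.shunt[/dasleslu/tritomud; /cra]
RET  ok
CALL datewheel.gapto[2121-04-16]
RET  -259
CALL arbor.survey[/dasleslu]
RET  [zar/, zubo/]

Answer: [zar/, zubo/]


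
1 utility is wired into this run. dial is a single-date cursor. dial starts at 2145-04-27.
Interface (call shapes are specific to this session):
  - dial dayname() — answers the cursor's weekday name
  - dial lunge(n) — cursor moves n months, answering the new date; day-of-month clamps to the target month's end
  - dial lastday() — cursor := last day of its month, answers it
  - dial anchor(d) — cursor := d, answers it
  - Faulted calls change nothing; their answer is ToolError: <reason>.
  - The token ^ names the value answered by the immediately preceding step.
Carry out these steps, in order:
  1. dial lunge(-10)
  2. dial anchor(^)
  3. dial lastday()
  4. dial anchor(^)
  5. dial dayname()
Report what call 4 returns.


Answer: 2144-06-30

Derivation:
>>> dial lunge n='-10'
= 2144-06-27
>>> dial anchor d='^'
= 2144-06-27
>>> dial lastday
= 2144-06-30
>>> dial anchor d='^'
= 2144-06-30
>>> dial dayname
= Tuesday


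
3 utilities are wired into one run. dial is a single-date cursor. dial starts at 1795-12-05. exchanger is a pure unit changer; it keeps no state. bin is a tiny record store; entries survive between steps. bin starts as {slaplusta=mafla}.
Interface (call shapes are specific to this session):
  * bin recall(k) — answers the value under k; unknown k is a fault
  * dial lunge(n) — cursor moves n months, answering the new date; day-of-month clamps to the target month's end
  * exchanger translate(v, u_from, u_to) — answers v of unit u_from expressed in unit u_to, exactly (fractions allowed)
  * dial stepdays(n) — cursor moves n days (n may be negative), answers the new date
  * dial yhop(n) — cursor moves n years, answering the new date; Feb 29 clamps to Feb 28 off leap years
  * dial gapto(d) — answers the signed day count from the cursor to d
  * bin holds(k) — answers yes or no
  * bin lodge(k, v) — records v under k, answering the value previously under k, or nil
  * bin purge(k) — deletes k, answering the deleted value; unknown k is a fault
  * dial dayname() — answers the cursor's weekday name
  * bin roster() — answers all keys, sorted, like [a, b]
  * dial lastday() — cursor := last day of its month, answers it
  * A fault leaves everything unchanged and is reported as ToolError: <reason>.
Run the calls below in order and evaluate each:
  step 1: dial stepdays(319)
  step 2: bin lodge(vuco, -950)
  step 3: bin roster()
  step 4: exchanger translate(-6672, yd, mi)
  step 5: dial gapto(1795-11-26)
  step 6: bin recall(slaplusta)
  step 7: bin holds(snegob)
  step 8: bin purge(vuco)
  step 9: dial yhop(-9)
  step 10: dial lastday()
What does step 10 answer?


I invoke dial stepdays using 319, and see 1796-10-19.
I run bin lodge using vuco, -950, and observe nil.
Now I run bin roster(), — result: [slaplusta, vuco].
I try exchanger translate using -6672, yd, mi: -417/110.
Next I call dial gapto using 1795-11-26, yielding -328.
I use bin recall using slaplusta, which returns mafla.
I use bin holds using snegob, and get no.
I call bin purge using vuco, and get -950.
Using dial yhop using -9, and observe 1787-10-19.
Invoking dial lastday, giving 1787-10-31.

Answer: 1787-10-31


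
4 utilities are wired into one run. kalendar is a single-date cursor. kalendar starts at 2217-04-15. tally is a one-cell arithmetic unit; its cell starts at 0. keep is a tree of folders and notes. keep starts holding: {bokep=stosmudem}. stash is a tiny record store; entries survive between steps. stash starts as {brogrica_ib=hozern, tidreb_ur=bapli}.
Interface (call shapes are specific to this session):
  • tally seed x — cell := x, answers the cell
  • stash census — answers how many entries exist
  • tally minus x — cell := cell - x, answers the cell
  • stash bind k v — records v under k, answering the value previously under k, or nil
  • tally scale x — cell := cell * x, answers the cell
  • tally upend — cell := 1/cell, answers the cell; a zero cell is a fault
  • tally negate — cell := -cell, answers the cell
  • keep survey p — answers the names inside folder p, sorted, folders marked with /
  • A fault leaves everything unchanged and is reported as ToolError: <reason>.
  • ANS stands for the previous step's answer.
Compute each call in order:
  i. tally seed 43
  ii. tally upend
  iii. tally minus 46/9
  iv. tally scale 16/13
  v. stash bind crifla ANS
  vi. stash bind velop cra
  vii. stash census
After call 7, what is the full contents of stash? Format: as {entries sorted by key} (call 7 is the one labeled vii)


;; 1. tally seed(x: 43) ~> 43
;; 2. tally upend() ~> 1/43
;; 3. tally minus(x: 46/9) ~> -1969/387
;; 4. tally scale(x: 16/13) ~> -31504/5031
;; 5. stash bind(k: crifla, v: ANS) ~> nil
;; 6. stash bind(k: velop, v: cra) ~> nil
;; 7. stash census() ~> 4

Answer: {brogrica_ib=hozern, crifla=-31504/5031, tidreb_ur=bapli, velop=cra}


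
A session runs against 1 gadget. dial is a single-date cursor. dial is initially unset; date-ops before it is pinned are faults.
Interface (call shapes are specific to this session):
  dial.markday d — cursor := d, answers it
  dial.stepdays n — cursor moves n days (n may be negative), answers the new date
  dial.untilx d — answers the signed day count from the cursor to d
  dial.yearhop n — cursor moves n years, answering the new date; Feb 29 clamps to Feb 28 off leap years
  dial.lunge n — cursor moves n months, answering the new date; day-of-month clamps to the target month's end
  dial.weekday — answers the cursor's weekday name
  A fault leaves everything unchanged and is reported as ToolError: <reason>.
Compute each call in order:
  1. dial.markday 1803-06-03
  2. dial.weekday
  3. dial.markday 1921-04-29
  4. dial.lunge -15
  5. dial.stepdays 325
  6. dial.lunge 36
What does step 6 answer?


Answer: 1923-12-19

Derivation:
# dial.markday(d='1803-06-03') -> 1803-06-03
# dial.weekday() -> Friday
# dial.markday(d='1921-04-29') -> 1921-04-29
# dial.lunge(n='-15') -> 1920-01-29
# dial.stepdays(n='325') -> 1920-12-19
# dial.lunge(n='36') -> 1923-12-19


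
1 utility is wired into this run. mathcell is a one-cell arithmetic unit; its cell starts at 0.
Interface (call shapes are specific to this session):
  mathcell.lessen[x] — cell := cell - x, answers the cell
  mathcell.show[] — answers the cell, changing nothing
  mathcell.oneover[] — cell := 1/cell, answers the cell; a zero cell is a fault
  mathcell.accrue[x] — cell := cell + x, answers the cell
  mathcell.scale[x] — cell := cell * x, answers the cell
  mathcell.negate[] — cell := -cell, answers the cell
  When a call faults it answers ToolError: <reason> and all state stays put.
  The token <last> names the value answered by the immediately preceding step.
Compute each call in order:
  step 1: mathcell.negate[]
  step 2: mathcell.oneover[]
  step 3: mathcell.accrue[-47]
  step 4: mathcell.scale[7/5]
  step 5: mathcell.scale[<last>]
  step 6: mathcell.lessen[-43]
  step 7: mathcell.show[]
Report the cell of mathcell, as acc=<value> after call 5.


;; mathcell.negate() : 0
;; mathcell.oneover() : ToolError: reciprocal of zero
;; mathcell.accrue(x=-47) : -47
;; mathcell.scale(x=7/5) : -329/5
;; mathcell.scale(x=<last>) : 108241/25
;; mathcell.lessen(x=-43) : 109316/25
;; mathcell.show() : 109316/25

Answer: acc=108241/25


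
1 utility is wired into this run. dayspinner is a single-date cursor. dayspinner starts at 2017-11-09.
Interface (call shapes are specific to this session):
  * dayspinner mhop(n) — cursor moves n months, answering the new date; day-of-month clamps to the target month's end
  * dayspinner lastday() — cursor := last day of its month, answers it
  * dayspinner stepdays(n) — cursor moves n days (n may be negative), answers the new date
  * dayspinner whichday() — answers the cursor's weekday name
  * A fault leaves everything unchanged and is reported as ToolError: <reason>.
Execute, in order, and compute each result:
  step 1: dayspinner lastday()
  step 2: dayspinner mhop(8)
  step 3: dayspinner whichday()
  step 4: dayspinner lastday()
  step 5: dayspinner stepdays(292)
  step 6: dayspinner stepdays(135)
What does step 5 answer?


Step: dayspinner lastday[]
Result: 2017-11-30
Step: dayspinner mhop[n=8]
Result: 2018-07-30
Step: dayspinner whichday[]
Result: Monday
Step: dayspinner lastday[]
Result: 2018-07-31
Step: dayspinner stepdays[n=292]
Result: 2019-05-19
Step: dayspinner stepdays[n=135]
Result: 2019-10-01

Answer: 2019-05-19
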